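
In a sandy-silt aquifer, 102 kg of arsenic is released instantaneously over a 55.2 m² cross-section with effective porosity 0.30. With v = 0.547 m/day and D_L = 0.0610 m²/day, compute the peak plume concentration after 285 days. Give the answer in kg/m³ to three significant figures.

0.417 kg/m³

The peak of an instantaneous 1D plume sits at x = vt; there the Gaussian factor is 1 and C_max = M/(n_e·A·√(4πDt)), where n_e·A is the pore area the mass is dissolved in.
√(4πDt) = √(4π × 0.0610 × 285) = 14.78 m, so C_max = 102/(0.30 × 55.2 × 14.78) = 0.417 kg/m³.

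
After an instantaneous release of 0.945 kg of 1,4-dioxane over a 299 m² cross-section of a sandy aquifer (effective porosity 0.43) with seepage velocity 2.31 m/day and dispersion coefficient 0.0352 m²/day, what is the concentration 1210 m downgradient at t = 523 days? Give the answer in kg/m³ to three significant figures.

0.000461 kg/m³

For an instantaneous plane source, C(x,t) = M/(n_e·A·√(4πDt)) · exp(−(x−vt)²/(4Dt)), with n_e·A the pore (flow) area.
Plume center vt = 2.31 × 523 = 1208.13 m, so the well at 1210 m is 1.87 m downgradient of the peak.
√(4πDt) = 15.21 m, giving peak height M/(n_e·A·√(4πDt)) = 0.945/(0.43 × 299 × 15.21) = 0.0004832 kg/m³.
(x−vt)²/(4Dt) = (1.87)²/(4 × 0.0352 × 523) = 0.04749; exp(−0.04749) = 0.9536.
C = 0.0004832 × 0.9536 = 0.000461 kg/m³.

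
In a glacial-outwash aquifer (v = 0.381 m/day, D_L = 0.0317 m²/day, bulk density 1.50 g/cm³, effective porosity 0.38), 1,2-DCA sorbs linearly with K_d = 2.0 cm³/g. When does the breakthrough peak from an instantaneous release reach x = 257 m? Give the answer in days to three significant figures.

6000 days

Retardation factor R = 1 + ρ_b·K_d/n = 1 + 1.50 × 2.0/0.38 = 8.895.
Sorption retards both mechanisms: v_R = v/R = 0.04283 m/day, D_R = D/R = 0.003564 m²/day.
Peak time from v_R²t² + 2D_R t − x² = 0: t = (√(D_R² + v_R²x²) − D_R)/v_R².
√(D_R² + v_R²x²) = √(0.003564² + 0.04283² × 257²) = 11.01; v_R² = 0.001834.
t = (11.01 − 0.003564)/0.001834 = 6000 days.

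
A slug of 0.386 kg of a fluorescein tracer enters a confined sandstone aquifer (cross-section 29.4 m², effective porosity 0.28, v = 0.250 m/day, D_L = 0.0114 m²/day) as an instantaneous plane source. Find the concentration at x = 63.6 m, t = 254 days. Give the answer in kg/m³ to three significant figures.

For an instantaneous plane source, C(x,t) = M/(n_e·A·√(4πDt)) · exp(−(x−vt)²/(4Dt)), with n_e·A the pore (flow) area.
Plume center vt = 0.250 × 254 = 63.5 m, so the well at 63.6 m is 0.1 m downgradient of the peak.
√(4πDt) = 6.032 m, giving peak height M/(n_e·A·√(4πDt)) = 0.386/(0.28 × 29.4 × 6.032) = 0.007774 kg/m³.
(x−vt)²/(4Dt) = (0.1)²/(4 × 0.0114 × 254) = 0.0008634; exp(−0.0008634) = 0.9991.
C = 0.007774 × 0.9991 = 0.00777 kg/m³.

0.00777 kg/m³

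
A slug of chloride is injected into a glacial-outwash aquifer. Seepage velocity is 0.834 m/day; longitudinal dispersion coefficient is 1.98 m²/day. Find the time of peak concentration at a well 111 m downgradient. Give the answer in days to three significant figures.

For the 1D instantaneous-source solution, setting ∂C/∂t = 0 at fixed x gives v²t² + 2Dt − x² = 0, so t = (√(D² + v²x²) − D)/v².
√(D² + v²x²) = √(1.98² + 0.834² × 111²) = 92.60; v² = 0.695556.
t = (92.60 − 1.98)/0.695556 = 130 days (vs. the pure-advection estimate x/v = 133 d).

130 days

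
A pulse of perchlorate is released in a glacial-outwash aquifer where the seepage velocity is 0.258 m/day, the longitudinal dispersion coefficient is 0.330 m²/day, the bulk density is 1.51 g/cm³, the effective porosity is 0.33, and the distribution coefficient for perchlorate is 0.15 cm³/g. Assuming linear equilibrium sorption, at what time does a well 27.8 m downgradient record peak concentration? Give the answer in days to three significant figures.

Retardation factor R = 1 + ρ_b·K_d/n = 1 + 1.51 × 0.15/0.33 = 1.686.
Sorption retards both mechanisms: v_R = v/R = 0.1530 m/day, D_R = D/R = 0.1957 m²/day.
Peak time from v_R²t² + 2D_R t − x² = 0: t = (√(D_R² + v_R²x²) − D_R)/v_R².
√(D_R² + v_R²x²) = √(0.1957² + 0.1530² × 27.8²) = 4.258; v_R² = 0.02341.
t = (4.258 − 0.1957)/0.02341 = 174 days.

174 days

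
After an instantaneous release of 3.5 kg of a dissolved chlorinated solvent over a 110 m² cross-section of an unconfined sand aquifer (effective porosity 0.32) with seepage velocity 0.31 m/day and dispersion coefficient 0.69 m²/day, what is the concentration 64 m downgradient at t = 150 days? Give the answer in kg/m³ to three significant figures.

0.00132 kg/m³

For an instantaneous plane source, C(x,t) = M/(n_e·A·√(4πDt)) · exp(−(x−vt)²/(4Dt)), with n_e·A the pore (flow) area.
Plume center vt = 0.31 × 150 = 46.5 m, so the well at 64 m is 17.5 m downgradient of the peak.
√(4πDt) = 36.06 m, giving peak height M/(n_e·A·√(4πDt)) = 3.5/(0.32 × 110 × 36.06) = 0.002757 kg/m³.
(x−vt)²/(4Dt) = (17.5)²/(4 × 0.69 × 150) = 0.7397; exp(−0.7397) = 0.4773.
C = 0.002757 × 0.4773 = 0.00132 kg/m³.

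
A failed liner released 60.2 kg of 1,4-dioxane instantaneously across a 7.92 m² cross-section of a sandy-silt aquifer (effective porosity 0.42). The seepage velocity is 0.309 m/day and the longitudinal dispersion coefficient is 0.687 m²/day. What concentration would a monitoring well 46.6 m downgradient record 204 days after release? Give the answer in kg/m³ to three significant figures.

For an instantaneous plane source, C(x,t) = M/(n_e·A·√(4πDt)) · exp(−(x−vt)²/(4Dt)), with n_e·A the pore (flow) area.
Plume center vt = 0.309 × 204 = 63.036 m, so the well at 46.6 m is 16.436 m upgradient of the peak.
√(4πDt) = 41.97 m, giving peak height M/(n_e·A·√(4πDt)) = 60.2/(0.42 × 7.92 × 41.97) = 0.4312 kg/m³.
(x−vt)²/(4Dt) = (-16.436)²/(4 × 0.687 × 204) = 0.4819; exp(−0.4819) = 0.6176.
C = 0.4312 × 0.6176 = 0.266 kg/m³.

0.266 kg/m³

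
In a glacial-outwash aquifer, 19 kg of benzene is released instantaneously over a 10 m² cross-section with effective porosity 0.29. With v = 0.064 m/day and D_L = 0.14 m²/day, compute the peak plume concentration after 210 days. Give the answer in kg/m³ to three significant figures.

0.341 kg/m³

The peak of an instantaneous 1D plume sits at x = vt; there the Gaussian factor is 1 and C_max = M/(n_e·A·√(4πDt)), where n_e·A is the pore area the mass is dissolved in.
√(4πDt) = √(4π × 0.14 × 210) = 19.22 m, so C_max = 19/(0.29 × 10 × 19.22) = 0.341 kg/m³.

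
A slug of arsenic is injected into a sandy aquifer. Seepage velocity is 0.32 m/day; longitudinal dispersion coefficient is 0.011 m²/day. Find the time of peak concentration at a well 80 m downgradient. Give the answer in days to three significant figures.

For the 1D instantaneous-source solution, setting ∂C/∂t = 0 at fixed x gives v²t² + 2Dt − x² = 0, so t = (√(D² + v²x²) − D)/v².
√(D² + v²x²) = √(0.011² + 0.32² × 80²) = 25.60; v² = 0.1024.
t = (25.60 − 0.011)/0.1024 = 250 days (vs. the pure-advection estimate x/v = 250 d).

250 days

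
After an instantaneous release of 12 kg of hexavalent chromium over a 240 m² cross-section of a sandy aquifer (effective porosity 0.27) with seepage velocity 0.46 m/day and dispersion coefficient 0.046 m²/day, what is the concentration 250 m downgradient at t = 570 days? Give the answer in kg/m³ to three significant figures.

0.00247 kg/m³

For an instantaneous plane source, C(x,t) = M/(n_e·A·√(4πDt)) · exp(−(x−vt)²/(4Dt)), with n_e·A the pore (flow) area.
Plume center vt = 0.46 × 570 = 262.2 m, so the well at 250 m is 12.2 m upgradient of the peak.
√(4πDt) = 18.15 m, giving peak height M/(n_e·A·√(4πDt)) = 12/(0.27 × 240 × 18.15) = 0.01020 kg/m³.
(x−vt)²/(4Dt) = (-12.2)²/(4 × 0.046 × 570) = 1.419; exp(−1.419) = 0.2420.
C = 0.01020 × 0.2420 = 0.00247 kg/m³.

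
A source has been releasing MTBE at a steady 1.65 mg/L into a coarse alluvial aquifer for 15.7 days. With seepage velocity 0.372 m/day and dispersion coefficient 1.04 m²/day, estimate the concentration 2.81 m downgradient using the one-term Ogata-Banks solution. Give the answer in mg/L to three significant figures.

For a continuous step input, C/C₀ ≈ ½·erfc((x−vt)/(2√(Dt))).
vt = 0.372 × 15.7 = 5.8404 m and 2√(Dt) = 2√(1.04 × 15.7) = 8.082 m.
Argument (x−vt)/(2√(Dt)) = (2.81 − 5.8404)/8.082 = -0.3750; ½·erfc(-0.3750) = 0.7021.
C = 1.65 × 0.7021 = 1.16 mg/L.

1.16 mg/L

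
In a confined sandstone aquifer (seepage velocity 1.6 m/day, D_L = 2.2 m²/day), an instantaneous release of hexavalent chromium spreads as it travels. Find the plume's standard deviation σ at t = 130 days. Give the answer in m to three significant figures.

23.9 m

Dispersive spreading gives a Gaussian with σ² = 2Dt; advection only shifts the center.
σ = √(2 × 2.2 × 130) = 23.9 m.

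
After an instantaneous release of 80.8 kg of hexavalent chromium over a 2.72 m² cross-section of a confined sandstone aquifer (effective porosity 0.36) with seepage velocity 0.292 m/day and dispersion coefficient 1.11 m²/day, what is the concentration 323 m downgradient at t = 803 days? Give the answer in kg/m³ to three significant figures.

For an instantaneous plane source, C(x,t) = M/(n_e·A·√(4πDt)) · exp(−(x−vt)²/(4Dt)), with n_e·A the pore (flow) area.
Plume center vt = 0.292 × 803 = 234.476 m, so the well at 323 m is 88.524 m downgradient of the peak.
√(4πDt) = 105.8 m, giving peak height M/(n_e·A·√(4πDt)) = 80.8/(0.36 × 2.72 × 105.8) = 0.7799 kg/m³.
(x−vt)²/(4Dt) = (88.524)²/(4 × 1.11 × 803) = 2.198; exp(−2.198) = 0.1110.
C = 0.7799 × 0.1110 = 0.0866 kg/m³.

0.0866 kg/m³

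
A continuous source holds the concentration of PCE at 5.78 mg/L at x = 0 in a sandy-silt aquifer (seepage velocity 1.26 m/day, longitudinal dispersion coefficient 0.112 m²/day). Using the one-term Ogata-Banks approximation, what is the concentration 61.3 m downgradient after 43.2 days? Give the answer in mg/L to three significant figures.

For a continuous step input, C/C₀ ≈ ½·erfc((x−vt)/(2√(Dt))).
vt = 1.26 × 43.2 = 54.432 m and 2√(Dt) = 2√(0.112 × 43.2) = 4.399 m.
Argument (x−vt)/(2√(Dt)) = (61.3 − 54.432)/4.399 = 1.561; ½·erfc(1.561) = 0.01364.
C = 5.78 × 0.01364 = 0.0788 mg/L.

0.0788 mg/L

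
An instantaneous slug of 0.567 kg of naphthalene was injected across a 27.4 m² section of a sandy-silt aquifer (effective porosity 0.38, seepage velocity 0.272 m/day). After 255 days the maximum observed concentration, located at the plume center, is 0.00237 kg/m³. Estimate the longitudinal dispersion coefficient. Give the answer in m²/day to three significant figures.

At the plume center C_max = M/(n_e·A·√(4πDt)), so D = M²/(4πt·(n_e·A·C_max)²).
n_e·A·C_max = 0.38 × 27.4 × 0.00237 = 0.02468 kg/m.
D = 0.567²/(4π × 255 × 0.02468²) = 0.165 m²/day.

0.165 m²/day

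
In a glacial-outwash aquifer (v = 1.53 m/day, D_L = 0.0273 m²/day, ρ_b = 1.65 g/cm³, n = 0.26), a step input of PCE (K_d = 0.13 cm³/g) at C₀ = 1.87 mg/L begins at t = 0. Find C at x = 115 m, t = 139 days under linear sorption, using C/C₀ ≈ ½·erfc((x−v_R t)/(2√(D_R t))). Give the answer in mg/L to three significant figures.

Retardation factor R = 1 + ρ_b·K_d/n = 1 + 1.65 × 0.13/0.26 = 1.825.
Sorption retards both mechanisms: v_R = v/R = 0.8384 m/day, D_R = D/R = 0.01496 m²/day.
v_R·t = 0.8384 × 139 = 116.5376 m; 2√(D_R t) = 2.884 m; argument = (115 − 116.5376)/2.884 = -0.5331.
C = C₀ × ½·erfc(-0.5331) = 1.87 × 0.7746 = 1.45 mg/L.

1.45 mg/L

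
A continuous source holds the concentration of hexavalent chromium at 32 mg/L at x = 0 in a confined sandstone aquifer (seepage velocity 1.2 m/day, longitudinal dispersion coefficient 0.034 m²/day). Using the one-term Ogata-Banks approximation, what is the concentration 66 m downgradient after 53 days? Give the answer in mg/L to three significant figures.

3.30 mg/L

For a continuous step input, C/C₀ ≈ ½·erfc((x−vt)/(2√(Dt))).
vt = 1.2 × 53 = 63.6 m and 2√(Dt) = 2√(0.034 × 53) = 2.685 m.
Argument (x−vt)/(2√(Dt)) = (66 − 63.6)/2.685 = 0.8939; ½·erfc(0.8939) = 0.1031.
C = 32 × 0.1031 = 3.30 mg/L.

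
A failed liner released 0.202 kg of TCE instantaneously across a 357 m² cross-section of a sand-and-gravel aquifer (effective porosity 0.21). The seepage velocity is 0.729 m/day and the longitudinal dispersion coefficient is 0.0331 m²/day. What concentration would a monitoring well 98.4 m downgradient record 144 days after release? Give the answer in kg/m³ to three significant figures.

3.60e-05 kg/m³

For an instantaneous plane source, C(x,t) = M/(n_e·A·√(4πDt)) · exp(−(x−vt)²/(4Dt)), with n_e·A the pore (flow) area.
Plume center vt = 0.729 × 144 = 104.976 m, so the well at 98.4 m is 6.576 m upgradient of the peak.
√(4πDt) = 7.739 m, giving peak height M/(n_e·A·√(4πDt)) = 0.202/(0.21 × 357 × 7.739) = 0.0003482 kg/m³.
(x−vt)²/(4Dt) = (-6.576)²/(4 × 0.0331 × 144) = 2.268; exp(−2.268) = 0.1035.
C = 0.0003482 × 0.1035 = 3.60e-05 kg/m³.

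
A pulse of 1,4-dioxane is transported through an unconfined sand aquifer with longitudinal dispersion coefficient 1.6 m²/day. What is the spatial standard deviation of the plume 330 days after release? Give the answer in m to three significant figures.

32.5 m

Dispersive spreading gives a Gaussian with σ² = 2Dt; advection only shifts the center.
σ = √(2 × 1.6 × 330) = 32.5 m.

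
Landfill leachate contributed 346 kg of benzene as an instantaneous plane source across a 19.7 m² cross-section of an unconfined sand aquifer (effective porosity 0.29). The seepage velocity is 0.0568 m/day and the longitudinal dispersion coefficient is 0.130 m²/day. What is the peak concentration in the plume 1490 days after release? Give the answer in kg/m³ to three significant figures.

1.23 kg/m³

The peak of an instantaneous 1D plume sits at x = vt; there the Gaussian factor is 1 and C_max = M/(n_e·A·√(4πDt)), where n_e·A is the pore area the mass is dissolved in.
√(4πDt) = √(4π × 0.130 × 1490) = 49.34 m, so C_max = 346/(0.29 × 19.7 × 49.34) = 1.23 kg/m³.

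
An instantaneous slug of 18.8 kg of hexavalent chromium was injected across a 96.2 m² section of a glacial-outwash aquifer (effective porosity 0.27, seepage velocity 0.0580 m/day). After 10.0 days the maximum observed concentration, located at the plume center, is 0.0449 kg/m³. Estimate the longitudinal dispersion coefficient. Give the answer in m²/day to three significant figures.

2.07 m²/day

At the plume center C_max = M/(n_e·A·√(4πDt)), so D = M²/(4πt·(n_e·A·C_max)²).
n_e·A·C_max = 0.27 × 96.2 × 0.0449 = 1.166 kg/m.
D = 18.8²/(4π × 10.0 × 1.166²) = 2.07 m²/day.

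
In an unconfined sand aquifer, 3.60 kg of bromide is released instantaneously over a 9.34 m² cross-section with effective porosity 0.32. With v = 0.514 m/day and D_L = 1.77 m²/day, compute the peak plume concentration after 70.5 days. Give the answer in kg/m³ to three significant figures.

0.0304 kg/m³

The peak of an instantaneous 1D plume sits at x = vt; there the Gaussian factor is 1 and C_max = M/(n_e·A·√(4πDt)), where n_e·A is the pore area the mass is dissolved in.
√(4πDt) = √(4π × 1.77 × 70.5) = 39.60 m, so C_max = 3.60/(0.32 × 9.34 × 39.60) = 0.0304 kg/m³.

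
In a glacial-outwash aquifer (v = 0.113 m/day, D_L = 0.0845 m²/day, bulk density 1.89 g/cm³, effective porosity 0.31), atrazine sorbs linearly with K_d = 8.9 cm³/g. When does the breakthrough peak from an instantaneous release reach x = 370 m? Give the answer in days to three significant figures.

181000 days

Retardation factor R = 1 + ρ_b·K_d/n = 1 + 1.89 × 8.9/0.31 = 55.26.
Sorption retards both mechanisms: v_R = v/R = 0.002045 m/day, D_R = D/R = 0.001529 m²/day.
Peak time from v_R²t² + 2D_R t − x² = 0: t = (√(D_R² + v_R²x²) − D_R)/v_R².
√(D_R² + v_R²x²) = √(0.001529² + 0.002045² × 370²) = 0.7567; v_R² = 4.182e-06.
t = (0.7567 − 0.001529)/4.182e-06 = 181000 days.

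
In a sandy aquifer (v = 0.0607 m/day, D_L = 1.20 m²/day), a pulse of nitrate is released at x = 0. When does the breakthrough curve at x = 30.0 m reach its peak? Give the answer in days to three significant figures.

For the 1D instantaneous-source solution, setting ∂C/∂t = 0 at fixed x gives v²t² + 2Dt − x² = 0, so t = (√(D² + v²x²) − D)/v².
√(D² + v²x²) = √(1.20² + 0.0607² × 30.0²) = 2.181; v² = 0.00368449.
t = (2.181 − 1.20)/0.00368449 = 266 days (vs. the pure-advection estimate x/v = 494 d).

266 days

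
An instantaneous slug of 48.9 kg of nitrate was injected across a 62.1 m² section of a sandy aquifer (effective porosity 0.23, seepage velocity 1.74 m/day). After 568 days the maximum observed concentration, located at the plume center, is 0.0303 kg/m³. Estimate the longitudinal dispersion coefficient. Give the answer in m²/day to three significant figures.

At the plume center C_max = M/(n_e·A·√(4πDt)), so D = M²/(4πt·(n_e·A·C_max)²).
n_e·A·C_max = 0.23 × 62.1 × 0.0303 = 0.4328 kg/m.
D = 48.9²/(4π × 568 × 0.4328²) = 1.79 m²/day.

1.79 m²/day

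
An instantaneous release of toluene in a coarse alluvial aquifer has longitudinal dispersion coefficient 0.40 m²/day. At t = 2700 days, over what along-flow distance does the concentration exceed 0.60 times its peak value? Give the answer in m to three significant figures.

94.0 m

The plume is Gaussian with σ = √(2Dt) = √(2 × 0.40 × 2700) = 46.48 m.
C/C_peak = exp(−Δx²/(2σ²)) = 0.60 ⇒ Δx = σ·√(−2 ln 0.60) = 46.48 × 1.011 = 46.99 m.
Width = 2Δx = 94.0 m.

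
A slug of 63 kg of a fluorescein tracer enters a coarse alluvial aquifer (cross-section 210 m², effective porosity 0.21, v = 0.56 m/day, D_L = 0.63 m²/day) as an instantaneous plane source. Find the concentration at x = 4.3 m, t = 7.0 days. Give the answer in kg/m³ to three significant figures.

For an instantaneous plane source, C(x,t) = M/(n_e·A·√(4πDt)) · exp(−(x−vt)²/(4Dt)), with n_e·A the pore (flow) area.
Plume center vt = 0.56 × 7.0 = 3.92 m, so the well at 4.3 m is 0.38 m downgradient of the peak.
√(4πDt) = 7.444 m, giving peak height M/(n_e·A·√(4πDt)) = 63/(0.21 × 210 × 7.444) = 0.1919 kg/m³.
(x−vt)²/(4Dt) = (0.38)²/(4 × 0.63 × 7.0) = 0.008186; exp(−0.008186) = 0.9918.
C = 0.1919 × 0.9918 = 0.190 kg/m³.

0.190 kg/m³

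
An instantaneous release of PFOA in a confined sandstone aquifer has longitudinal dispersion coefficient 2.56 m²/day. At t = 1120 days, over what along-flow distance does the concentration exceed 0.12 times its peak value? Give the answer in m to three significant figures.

312 m

The plume is Gaussian with σ = √(2Dt) = √(2 × 2.56 × 1120) = 75.73 m.
C/C_peak = exp(−Δx²/(2σ²)) = 0.12 ⇒ Δx = σ·√(−2 ln 0.12) = 75.73 × 2.059 = 155.9 m.
Width = 2Δx = 312 m.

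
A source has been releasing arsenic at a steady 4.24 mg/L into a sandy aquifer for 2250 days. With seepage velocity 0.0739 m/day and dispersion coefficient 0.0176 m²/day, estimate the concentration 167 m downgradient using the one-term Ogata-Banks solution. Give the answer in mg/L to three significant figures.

For a continuous step input, C/C₀ ≈ ½·erfc((x−vt)/(2√(Dt))).
vt = 0.0739 × 2250 = 166.275 m and 2√(Dt) = 2√(0.0176 × 2250) = 12.59 m.
Argument (x−vt)/(2√(Dt)) = (167 − 166.275)/12.59 = 0.05759; ½·erfc(0.05759) = 0.4675.
C = 4.24 × 0.4675 = 1.98 mg/L.

1.98 mg/L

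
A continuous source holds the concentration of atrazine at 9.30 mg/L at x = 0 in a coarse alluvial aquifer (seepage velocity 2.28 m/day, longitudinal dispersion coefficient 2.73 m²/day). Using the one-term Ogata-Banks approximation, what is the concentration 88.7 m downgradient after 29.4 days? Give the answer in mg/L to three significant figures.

For a continuous step input, C/C₀ ≈ ½·erfc((x−vt)/(2√(Dt))).
vt = 2.28 × 29.4 = 67.032 m and 2√(Dt) = 2√(2.73 × 29.4) = 17.92 m.
Argument (x−vt)/(2√(Dt)) = (88.7 − 67.032)/17.92 = 1.209; ½·erfc(1.209) = 0.04365.
C = 9.30 × 0.04365 = 0.406 mg/L.

0.406 mg/L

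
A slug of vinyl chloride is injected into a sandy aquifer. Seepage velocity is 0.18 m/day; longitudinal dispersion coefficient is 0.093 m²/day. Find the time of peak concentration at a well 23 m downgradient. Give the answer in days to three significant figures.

125 days

For the 1D instantaneous-source solution, setting ∂C/∂t = 0 at fixed x gives v²t² + 2Dt − x² = 0, so t = (√(D² + v²x²) − D)/v².
√(D² + v²x²) = √(0.093² + 0.18² × 23²) = 4.141; v² = 0.0324.
t = (4.141 − 0.093)/0.0324 = 125 days (vs. the pure-advection estimate x/v = 128 d).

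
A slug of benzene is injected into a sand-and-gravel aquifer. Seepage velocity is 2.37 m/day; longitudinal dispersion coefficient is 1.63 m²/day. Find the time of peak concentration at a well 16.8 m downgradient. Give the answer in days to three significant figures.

6.80 days

For the 1D instantaneous-source solution, setting ∂C/∂t = 0 at fixed x gives v²t² + 2Dt − x² = 0, so t = (√(D² + v²x²) − D)/v².
√(D² + v²x²) = √(1.63² + 2.37² × 16.8²) = 39.85; v² = 5.6169.
t = (39.85 − 1.63)/5.6169 = 6.80 days (vs. the pure-advection estimate x/v = 7.09 d).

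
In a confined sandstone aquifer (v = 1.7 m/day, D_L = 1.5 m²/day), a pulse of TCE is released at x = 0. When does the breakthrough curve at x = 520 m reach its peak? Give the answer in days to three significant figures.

For the 1D instantaneous-source solution, setting ∂C/∂t = 0 at fixed x gives v²t² + 2Dt − x² = 0, so t = (√(D² + v²x²) − D)/v².
√(D² + v²x²) = √(1.5² + 1.7² × 520²) = 884.0; v² = 2.89.
t = (884.0 − 1.5)/2.89 = 305 days (vs. the pure-advection estimate x/v = 306 d).

305 days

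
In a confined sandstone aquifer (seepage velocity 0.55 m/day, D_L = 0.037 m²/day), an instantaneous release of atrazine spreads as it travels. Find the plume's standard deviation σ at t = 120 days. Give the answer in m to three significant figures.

2.98 m

Dispersive spreading gives a Gaussian with σ² = 2Dt; advection only shifts the center.
σ = √(2 × 0.037 × 120) = 2.98 m.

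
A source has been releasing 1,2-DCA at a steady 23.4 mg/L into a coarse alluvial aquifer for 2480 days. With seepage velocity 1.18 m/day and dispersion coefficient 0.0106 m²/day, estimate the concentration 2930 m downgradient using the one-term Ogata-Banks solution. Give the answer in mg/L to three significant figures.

7.25 mg/L

For a continuous step input, C/C₀ ≈ ½·erfc((x−vt)/(2√(Dt))).
vt = 1.18 × 2480 = 2926.4 m and 2√(Dt) = 2√(0.0106 × 2480) = 10.25 m.
Argument (x−vt)/(2√(Dt)) = (2930 − 2926.4)/10.25 = 0.3512; ½·erfc(0.3512) = 0.3097.
C = 23.4 × 0.3097 = 7.25 mg/L.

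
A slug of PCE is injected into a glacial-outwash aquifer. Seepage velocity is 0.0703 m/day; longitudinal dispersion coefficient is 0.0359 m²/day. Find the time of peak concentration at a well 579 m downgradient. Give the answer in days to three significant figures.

8230 days

For the 1D instantaneous-source solution, setting ∂C/∂t = 0 at fixed x gives v²t² + 2Dt − x² = 0, so t = (√(D² + v²x²) − D)/v².
√(D² + v²x²) = √(0.0359² + 0.0703² × 579²) = 40.70; v² = 0.00494209.
t = (40.70 − 0.0359)/0.00494209 = 8230 days (vs. the pure-advection estimate x/v = 8240 d).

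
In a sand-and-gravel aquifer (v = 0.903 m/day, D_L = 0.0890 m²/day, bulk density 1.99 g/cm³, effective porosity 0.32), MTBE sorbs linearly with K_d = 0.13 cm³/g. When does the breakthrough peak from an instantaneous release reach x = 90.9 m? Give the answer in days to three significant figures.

Retardation factor R = 1 + ρ_b·K_d/n = 1 + 1.99 × 0.13/0.32 = 1.808.
Sorption retards both mechanisms: v_R = v/R = 0.4994 m/day, D_R = D/R = 0.04923 m²/day.
Peak time from v_R²t² + 2D_R t − x² = 0: t = (√(D_R² + v_R²x²) − D_R)/v_R².
√(D_R² + v_R²x²) = √(0.04923² + 0.4994² × 90.9²) = 45.40; v_R² = 0.2494.
t = (45.40 − 0.04923)/0.2494 = 182 days.

182 days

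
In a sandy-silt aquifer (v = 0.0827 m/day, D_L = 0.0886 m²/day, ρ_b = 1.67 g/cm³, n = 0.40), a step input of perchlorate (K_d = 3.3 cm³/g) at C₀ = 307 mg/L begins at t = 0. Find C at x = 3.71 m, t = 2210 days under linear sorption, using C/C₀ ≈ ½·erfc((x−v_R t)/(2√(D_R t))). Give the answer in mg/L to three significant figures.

Retardation factor R = 1 + ρ_b·K_d/n = 1 + 1.67 × 3.3/0.40 = 14.78.
Sorption retards both mechanisms: v_R = v/R = 0.005595 m/day, D_R = D/R = 0.005995 m²/day.
v_R·t = 0.005595 × 2210 = 12.36495 m; 2√(D_R t) = 7.280 m; argument = (3.71 − 12.36495)/7.280 = -1.189.
C = C₀ × ½·erfc(-1.189) = 307 × 0.9537 = 293 mg/L.

293 mg/L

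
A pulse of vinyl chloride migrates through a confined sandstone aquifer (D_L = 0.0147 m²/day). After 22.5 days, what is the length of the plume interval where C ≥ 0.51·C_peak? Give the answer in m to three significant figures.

1.89 m

The plume is Gaussian with σ = √(2Dt) = √(2 × 0.0147 × 22.5) = 0.8133 m.
C/C_peak = exp(−Δx²/(2σ²)) = 0.51 ⇒ Δx = σ·√(−2 ln 0.51) = 0.8133 × 1.160 = 0.9434 m.
Width = 2Δx = 1.89 m.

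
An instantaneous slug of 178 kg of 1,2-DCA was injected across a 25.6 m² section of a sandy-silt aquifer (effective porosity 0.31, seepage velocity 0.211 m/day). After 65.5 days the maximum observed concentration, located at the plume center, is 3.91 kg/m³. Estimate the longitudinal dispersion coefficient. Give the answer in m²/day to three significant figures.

At the plume center C_max = M/(n_e·A·√(4πDt)), so D = M²/(4πt·(n_e·A·C_max)²).
n_e·A·C_max = 0.31 × 25.6 × 3.91 = 31.03 kg/m.
D = 178²/(4π × 65.5 × 31.03²) = 0.0400 m²/day.

0.0400 m²/day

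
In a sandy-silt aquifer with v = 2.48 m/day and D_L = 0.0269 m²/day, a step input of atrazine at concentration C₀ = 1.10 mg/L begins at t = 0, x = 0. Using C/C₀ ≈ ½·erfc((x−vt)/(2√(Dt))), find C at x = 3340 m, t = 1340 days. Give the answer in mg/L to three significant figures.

For a continuous step input, C/C₀ ≈ ½·erfc((x−vt)/(2√(Dt))).
vt = 2.48 × 1340 = 3323.2 m and 2√(Dt) = 2√(0.0269 × 1340) = 12.01 m.
Argument (x−vt)/(2√(Dt)) = (3340 − 3323.2)/12.01 = 1.399; ½·erfc(1.399) = 0.02394.
C = 1.10 × 0.02394 = 0.0263 mg/L.

0.0263 mg/L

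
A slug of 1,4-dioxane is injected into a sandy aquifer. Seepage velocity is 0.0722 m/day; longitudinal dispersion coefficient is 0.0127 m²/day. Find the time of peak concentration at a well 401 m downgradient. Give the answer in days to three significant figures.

5550 days

For the 1D instantaneous-source solution, setting ∂C/∂t = 0 at fixed x gives v²t² + 2Dt − x² = 0, so t = (√(D² + v²x²) − D)/v².
√(D² + v²x²) = √(0.0127² + 0.0722² × 401²) = 28.95; v² = 0.00521284.
t = (28.95 − 0.0127)/0.00521284 = 5550 days (vs. the pure-advection estimate x/v = 5550 d).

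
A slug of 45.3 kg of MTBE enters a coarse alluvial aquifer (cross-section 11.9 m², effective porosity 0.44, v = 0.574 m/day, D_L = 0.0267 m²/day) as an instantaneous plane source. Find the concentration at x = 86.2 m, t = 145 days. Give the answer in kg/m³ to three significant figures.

0.702 kg/m³

For an instantaneous plane source, C(x,t) = M/(n_e·A·√(4πDt)) · exp(−(x−vt)²/(4Dt)), with n_e·A the pore (flow) area.
Plume center vt = 0.574 × 145 = 83.23 m, so the well at 86.2 m is 2.97 m downgradient of the peak.
√(4πDt) = 6.975 m, giving peak height M/(n_e·A·√(4πDt)) = 45.3/(0.44 × 11.9 × 6.975) = 1.240 kg/m³.
(x−vt)²/(4Dt) = (2.97)²/(4 × 0.0267 × 145) = 0.5696; exp(−0.5696) = 0.5658.
C = 1.240 × 0.5658 = 0.702 kg/m³.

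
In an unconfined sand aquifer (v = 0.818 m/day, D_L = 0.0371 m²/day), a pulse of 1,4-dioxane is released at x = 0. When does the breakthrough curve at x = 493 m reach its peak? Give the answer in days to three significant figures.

For the 1D instantaneous-source solution, setting ∂C/∂t = 0 at fixed x gives v²t² + 2Dt − x² = 0, so t = (√(D² + v²x²) − D)/v².
√(D² + v²x²) = √(0.0371² + 0.818² × 493²) = 403.3; v² = 0.669124.
t = (403.3 − 0.0371)/0.669124 = 603 days (vs. the pure-advection estimate x/v = 603 d).

603 days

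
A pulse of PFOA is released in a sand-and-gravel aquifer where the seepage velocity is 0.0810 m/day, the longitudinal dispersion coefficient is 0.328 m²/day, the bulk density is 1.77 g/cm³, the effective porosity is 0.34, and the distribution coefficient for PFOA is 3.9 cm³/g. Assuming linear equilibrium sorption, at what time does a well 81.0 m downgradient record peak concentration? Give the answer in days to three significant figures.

Retardation factor R = 1 + ρ_b·K_d/n = 1 + 1.77 × 3.9/0.34 = 21.30.
Sorption retards both mechanisms: v_R = v/R = 0.003803 m/day, D_R = D/R = 0.01540 m²/day.
Peak time from v_R²t² + 2D_R t − x² = 0: t = (√(D_R² + v_R²x²) − D_R)/v_R².
√(D_R² + v_R²x²) = √(0.01540² + 0.003803² × 81.0²) = 0.3084; v_R² = 1.446e-05.
t = (0.3084 − 0.01540)/1.446e-05 = 20300 days.

20300 days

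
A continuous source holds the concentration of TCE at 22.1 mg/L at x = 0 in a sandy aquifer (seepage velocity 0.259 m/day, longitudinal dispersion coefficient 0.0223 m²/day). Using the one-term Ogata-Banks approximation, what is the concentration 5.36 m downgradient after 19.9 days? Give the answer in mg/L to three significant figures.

For a continuous step input, C/C₀ ≈ ½·erfc((x−vt)/(2√(Dt))).
vt = 0.259 × 19.9 = 5.1541 m and 2√(Dt) = 2√(0.0223 × 19.9) = 1.332 m.
Argument (x−vt)/(2√(Dt)) = (5.36 − 5.1541)/1.332 = 0.1546; ½·erfc(0.1546) = 0.4135.
C = 22.1 × 0.4135 = 9.14 mg/L.

9.14 mg/L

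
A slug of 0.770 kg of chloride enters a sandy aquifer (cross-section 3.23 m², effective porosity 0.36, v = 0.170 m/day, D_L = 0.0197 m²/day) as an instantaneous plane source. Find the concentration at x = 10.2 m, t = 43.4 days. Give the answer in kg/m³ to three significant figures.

For an instantaneous plane source, C(x,t) = M/(n_e·A·√(4πDt)) · exp(−(x−vt)²/(4Dt)), with n_e·A the pore (flow) area.
Plume center vt = 0.170 × 43.4 = 7.378 m, so the well at 10.2 m is 2.822 m downgradient of the peak.
√(4πDt) = 3.278 m, giving peak height M/(n_e·A·√(4πDt)) = 0.770/(0.36 × 3.23 × 3.278) = 0.2020 kg/m³.
(x−vt)²/(4Dt) = (2.822)²/(4 × 0.0197 × 43.4) = 2.329; exp(−2.329) = 0.09739.
C = 0.2020 × 0.09739 = 0.0197 kg/m³.

0.0197 kg/m³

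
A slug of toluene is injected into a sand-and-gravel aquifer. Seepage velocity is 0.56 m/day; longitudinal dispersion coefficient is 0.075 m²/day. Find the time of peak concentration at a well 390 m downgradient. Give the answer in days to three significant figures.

696 days

For the 1D instantaneous-source solution, setting ∂C/∂t = 0 at fixed x gives v²t² + 2Dt − x² = 0, so t = (√(D² + v²x²) − D)/v².
√(D² + v²x²) = √(0.075² + 0.56² × 390²) = 218.4; v² = 0.3136.
t = (218.4 − 0.075)/0.3136 = 696 days (vs. the pure-advection estimate x/v = 696 d).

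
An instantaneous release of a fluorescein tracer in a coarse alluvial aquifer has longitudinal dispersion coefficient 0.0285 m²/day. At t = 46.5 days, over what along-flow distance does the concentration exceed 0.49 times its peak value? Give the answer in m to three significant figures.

The plume is Gaussian with σ = √(2Dt) = √(2 × 0.0285 × 46.5) = 1.628 m.
C/C_peak = exp(−Δx²/(2σ²)) = 0.49 ⇒ Δx = σ·√(−2 ln 0.49) = 1.628 × 1.194 = 1.944 m.
Width = 2Δx = 3.89 m.

3.89 m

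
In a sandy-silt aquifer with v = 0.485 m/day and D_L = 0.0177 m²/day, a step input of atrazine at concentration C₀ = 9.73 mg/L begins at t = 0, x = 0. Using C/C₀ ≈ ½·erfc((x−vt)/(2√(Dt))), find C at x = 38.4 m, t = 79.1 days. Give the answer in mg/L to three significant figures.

For a continuous step input, C/C₀ ≈ ½·erfc((x−vt)/(2√(Dt))).
vt = 0.485 × 79.1 = 38.3635 m and 2√(Dt) = 2√(0.0177 × 79.1) = 2.366 m.
Argument (x−vt)/(2√(Dt)) = (38.4 − 38.3635)/2.366 = 0.01543; ½·erfc(0.01543) = 0.4913.
C = 9.73 × 0.4913 = 4.78 mg/L.

4.78 mg/L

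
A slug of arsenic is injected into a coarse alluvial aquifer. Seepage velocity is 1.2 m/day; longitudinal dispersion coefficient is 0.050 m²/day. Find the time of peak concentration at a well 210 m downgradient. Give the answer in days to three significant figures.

175 days

For the 1D instantaneous-source solution, setting ∂C/∂t = 0 at fixed x gives v²t² + 2Dt − x² = 0, so t = (√(D² + v²x²) − D)/v².
√(D² + v²x²) = √(0.050² + 1.2² × 210²) = 252.0; v² = 1.44.
t = (252.0 − 0.050)/1.44 = 175 days (vs. the pure-advection estimate x/v = 175 d).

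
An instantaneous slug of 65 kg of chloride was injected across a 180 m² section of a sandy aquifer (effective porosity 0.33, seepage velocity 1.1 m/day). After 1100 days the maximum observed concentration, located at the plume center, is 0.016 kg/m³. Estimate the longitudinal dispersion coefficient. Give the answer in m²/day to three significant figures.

0.338 m²/day

At the plume center C_max = M/(n_e·A·√(4πDt)), so D = M²/(4πt·(n_e·A·C_max)²).
n_e·A·C_max = 0.33 × 180 × 0.016 = 0.9504 kg/m.
D = 65²/(4π × 1100 × 0.9504²) = 0.338 m²/day.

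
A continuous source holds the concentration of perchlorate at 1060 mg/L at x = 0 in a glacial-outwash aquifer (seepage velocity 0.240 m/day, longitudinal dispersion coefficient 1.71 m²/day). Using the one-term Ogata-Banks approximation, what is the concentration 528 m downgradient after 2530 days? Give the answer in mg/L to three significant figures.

For a continuous step input, C/C₀ ≈ ½·erfc((x−vt)/(2√(Dt))).
vt = 0.240 × 2530 = 607.2 m and 2√(Dt) = 2√(1.71 × 2530) = 131.5 m.
Argument (x−vt)/(2√(Dt)) = (528 − 607.2)/131.5 = -0.6023; ½·erfc(-0.6023) = 0.8028.
C = 1060 × 0.8028 = 851 mg/L.

851 mg/L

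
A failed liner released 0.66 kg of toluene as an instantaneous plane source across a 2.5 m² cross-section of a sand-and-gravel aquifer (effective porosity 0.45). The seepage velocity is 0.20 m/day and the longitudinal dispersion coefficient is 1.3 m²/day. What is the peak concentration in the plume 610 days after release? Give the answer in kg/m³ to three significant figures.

0.00588 kg/m³

The peak of an instantaneous 1D plume sits at x = vt; there the Gaussian factor is 1 and C_max = M/(n_e·A·√(4πDt)), where n_e·A is the pore area the mass is dissolved in.
√(4πDt) = √(4π × 1.3 × 610) = 99.83 m, so C_max = 0.66/(0.45 × 2.5 × 99.83) = 0.00588 kg/m³.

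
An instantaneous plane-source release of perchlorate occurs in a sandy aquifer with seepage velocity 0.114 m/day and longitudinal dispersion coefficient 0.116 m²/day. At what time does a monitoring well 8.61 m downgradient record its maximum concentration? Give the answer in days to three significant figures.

For the 1D instantaneous-source solution, setting ∂C/∂t = 0 at fixed x gives v²t² + 2Dt − x² = 0, so t = (√(D² + v²x²) − D)/v².
√(D² + v²x²) = √(0.116² + 0.114² × 8.61²) = 0.9884; v² = 0.012996.
t = (0.9884 − 0.116)/0.012996 = 67.1 days (vs. the pure-advection estimate x/v = 75.5 d).

67.1 days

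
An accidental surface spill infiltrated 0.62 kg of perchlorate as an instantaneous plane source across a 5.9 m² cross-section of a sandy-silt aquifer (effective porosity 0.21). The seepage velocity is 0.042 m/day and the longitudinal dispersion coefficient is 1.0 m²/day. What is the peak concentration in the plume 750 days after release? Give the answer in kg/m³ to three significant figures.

The peak of an instantaneous 1D plume sits at x = vt; there the Gaussian factor is 1 and C_max = M/(n_e·A·√(4πDt)), where n_e·A is the pore area the mass is dissolved in.
√(4πDt) = √(4π × 1.0 × 750) = 97.08 m, so C_max = 0.62/(0.21 × 5.9 × 97.08) = 0.00515 kg/m³.

0.00515 kg/m³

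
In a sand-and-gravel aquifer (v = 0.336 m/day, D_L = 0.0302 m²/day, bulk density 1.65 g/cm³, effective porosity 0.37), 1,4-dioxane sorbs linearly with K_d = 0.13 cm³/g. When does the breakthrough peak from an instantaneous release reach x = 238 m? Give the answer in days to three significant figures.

Retardation factor R = 1 + ρ_b·K_d/n = 1 + 1.65 × 0.13/0.37 = 1.580.
Sorption retards both mechanisms: v_R = v/R = 0.2127 m/day, D_R = D/R = 0.01911 m²/day.
Peak time from v_R²t² + 2D_R t − x² = 0: t = (√(D_R² + v_R²x²) − D_R)/v_R².
√(D_R² + v_R²x²) = √(0.01911² + 0.2127² × 238²) = 50.62; v_R² = 0.04524.
t = (50.62 − 0.01911)/0.04524 = 1120 days.

1120 days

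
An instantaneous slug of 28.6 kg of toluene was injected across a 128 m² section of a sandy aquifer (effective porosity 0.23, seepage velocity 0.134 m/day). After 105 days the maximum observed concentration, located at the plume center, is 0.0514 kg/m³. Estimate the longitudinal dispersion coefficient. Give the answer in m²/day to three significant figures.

0.271 m²/day

At the plume center C_max = M/(n_e·A·√(4πDt)), so D = M²/(4πt·(n_e·A·C_max)²).
n_e·A·C_max = 0.23 × 128 × 0.0514 = 1.513 kg/m.
D = 28.6²/(4π × 105 × 1.513²) = 0.271 m²/day.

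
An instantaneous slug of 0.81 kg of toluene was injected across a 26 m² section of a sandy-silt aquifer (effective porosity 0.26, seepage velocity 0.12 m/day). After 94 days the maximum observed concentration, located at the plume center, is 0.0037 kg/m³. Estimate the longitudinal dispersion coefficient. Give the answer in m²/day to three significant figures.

0.888 m²/day

At the plume center C_max = M/(n_e·A·√(4πDt)), so D = M²/(4πt·(n_e·A·C_max)²).
n_e·A·C_max = 0.26 × 26 × 0.0037 = 0.02501 kg/m.
D = 0.81²/(4π × 94 × 0.02501²) = 0.888 m²/day.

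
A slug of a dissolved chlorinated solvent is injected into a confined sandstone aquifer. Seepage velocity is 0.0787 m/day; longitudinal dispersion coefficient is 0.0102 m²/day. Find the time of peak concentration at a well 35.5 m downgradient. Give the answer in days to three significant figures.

449 days

For the 1D instantaneous-source solution, setting ∂C/∂t = 0 at fixed x gives v²t² + 2Dt − x² = 0, so t = (√(D² + v²x²) − D)/v².
√(D² + v²x²) = √(0.0102² + 0.0787² × 35.5²) = 2.794; v² = 0.00619369.
t = (2.794 − 0.0102)/0.00619369 = 449 days (vs. the pure-advection estimate x/v = 451 d).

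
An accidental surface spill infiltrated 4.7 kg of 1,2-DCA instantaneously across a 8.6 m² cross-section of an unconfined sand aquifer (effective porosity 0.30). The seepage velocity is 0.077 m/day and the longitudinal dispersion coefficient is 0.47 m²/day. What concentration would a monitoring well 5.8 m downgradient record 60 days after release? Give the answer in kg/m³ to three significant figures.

For an instantaneous plane source, C(x,t) = M/(n_e·A·√(4πDt)) · exp(−(x−vt)²/(4Dt)), with n_e·A the pore (flow) area.
Plume center vt = 0.077 × 60 = 4.62 m, so the well at 5.8 m is 1.18 m downgradient of the peak.
√(4πDt) = 18.82 m, giving peak height M/(n_e·A·√(4πDt)) = 4.7/(0.30 × 8.6 × 18.82) = 0.09680 kg/m³.
(x−vt)²/(4Dt) = (1.18)²/(4 × 0.47 × 60) = 0.01234; exp(−0.01234) = 0.9877.
C = 0.09680 × 0.9877 = 0.0956 kg/m³.

0.0956 kg/m³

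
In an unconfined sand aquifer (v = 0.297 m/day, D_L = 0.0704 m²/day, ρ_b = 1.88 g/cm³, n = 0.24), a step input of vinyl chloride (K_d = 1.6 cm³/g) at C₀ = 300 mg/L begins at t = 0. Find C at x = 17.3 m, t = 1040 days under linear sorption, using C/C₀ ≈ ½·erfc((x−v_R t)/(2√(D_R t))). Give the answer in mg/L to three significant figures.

286 mg/L

Retardation factor R = 1 + ρ_b·K_d/n = 1 + 1.88 × 1.6/0.24 = 13.53.
Sorption retards both mechanisms: v_R = v/R = 0.02195 m/day, D_R = D/R = 0.005203 m²/day.
v_R·t = 0.02195 × 1040 = 22.828 m; 2√(D_R t) = 4.652 m; argument = (17.3 − 22.828)/4.652 = -1.188.
C = C₀ × ½·erfc(-1.188) = 300 × 0.9535 = 286 mg/L.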